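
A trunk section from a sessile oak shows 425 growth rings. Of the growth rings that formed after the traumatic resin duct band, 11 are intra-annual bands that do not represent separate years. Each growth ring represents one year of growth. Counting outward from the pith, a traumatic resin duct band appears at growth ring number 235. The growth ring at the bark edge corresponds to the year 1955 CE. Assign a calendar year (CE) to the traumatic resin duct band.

425 − 235 = 190 growth rings lie beyond the traumatic resin duct band toward the bark edge.
190 − 11 false = 179 true growth rings after the traumatic resin duct band.
The growth ring at the bark edge is 1955 CE, so the traumatic resin duct band dates to 1955 − 179 = 1776 CE.

1776 CE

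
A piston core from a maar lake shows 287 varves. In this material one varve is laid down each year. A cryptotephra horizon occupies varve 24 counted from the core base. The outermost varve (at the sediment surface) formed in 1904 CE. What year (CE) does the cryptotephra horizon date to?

287 − 24 = 263 varves lie beyond the cryptotephra horizon toward the sediment surface.
1904 − 263 = 1641 CE.

1641 CE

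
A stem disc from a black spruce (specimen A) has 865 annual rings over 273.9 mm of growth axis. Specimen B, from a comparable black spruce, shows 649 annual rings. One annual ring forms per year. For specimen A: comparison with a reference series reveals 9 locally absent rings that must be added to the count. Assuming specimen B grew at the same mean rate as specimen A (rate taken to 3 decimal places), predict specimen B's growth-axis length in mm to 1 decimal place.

203.1 mm

Specimen A: adjusted count: 865 + 9 = 874 annual rings.
A: Extension rate ≈ 273.9 / 874 = 0.313 mm/year.
For B, 0.313 mm/year × 649 years = 203.1 mm.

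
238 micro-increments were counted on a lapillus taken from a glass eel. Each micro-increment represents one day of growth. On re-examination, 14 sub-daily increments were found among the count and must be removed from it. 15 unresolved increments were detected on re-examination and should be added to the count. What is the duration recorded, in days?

After corrections the count is 238 − 14 + 15 = 239 micro-increments.
With a one-to-one micro-increment periodicity this is 239 days.

239 days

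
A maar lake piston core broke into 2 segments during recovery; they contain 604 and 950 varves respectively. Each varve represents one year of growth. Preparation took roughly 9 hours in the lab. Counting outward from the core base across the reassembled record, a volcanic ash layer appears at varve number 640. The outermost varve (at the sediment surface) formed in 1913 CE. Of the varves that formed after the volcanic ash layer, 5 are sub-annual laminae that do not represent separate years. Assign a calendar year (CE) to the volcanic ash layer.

1004 CE

Total varves = 604 + 950 = 1554.
Between varve 640 and the sediment surface there are 1554 − 640 = 914 varves.
Excluding 5 false varves: 914 − 5 = 909.
The varve at the sediment surface is 1913 CE, so the volcanic ash layer dates to 1913 − 909 = 1004 CE.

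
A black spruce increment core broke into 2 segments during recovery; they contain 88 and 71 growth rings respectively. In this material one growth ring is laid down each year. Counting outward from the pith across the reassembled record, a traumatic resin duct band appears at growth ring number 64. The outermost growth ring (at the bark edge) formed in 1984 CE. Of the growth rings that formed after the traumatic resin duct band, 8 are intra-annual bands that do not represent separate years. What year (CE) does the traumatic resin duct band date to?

1897 CE

Total growth rings = 88 + 71 = 159.
Between growth ring 64 and the bark edge there are 159 − 64 = 95 growth rings.
95 − 8 false = 87 true growth rings after the traumatic resin duct band.
1984 − 87 = 1897 CE.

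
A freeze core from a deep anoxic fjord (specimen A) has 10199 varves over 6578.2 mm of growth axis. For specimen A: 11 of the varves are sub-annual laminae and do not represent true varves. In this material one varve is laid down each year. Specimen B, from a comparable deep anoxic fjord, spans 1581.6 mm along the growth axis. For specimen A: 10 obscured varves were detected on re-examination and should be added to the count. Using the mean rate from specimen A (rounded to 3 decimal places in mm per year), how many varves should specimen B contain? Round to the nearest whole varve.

2452 varves

Specimen A: after corrections the count is 10199 − 11 + 10 = 10198 varves.
A: 6578.2 mm over 10198 years gives 6578.2 / 10198 ≈ 0.645 mm/year.
B spans 1581.6 / 0.645 = 2452.09 years ≈ 2452 varves.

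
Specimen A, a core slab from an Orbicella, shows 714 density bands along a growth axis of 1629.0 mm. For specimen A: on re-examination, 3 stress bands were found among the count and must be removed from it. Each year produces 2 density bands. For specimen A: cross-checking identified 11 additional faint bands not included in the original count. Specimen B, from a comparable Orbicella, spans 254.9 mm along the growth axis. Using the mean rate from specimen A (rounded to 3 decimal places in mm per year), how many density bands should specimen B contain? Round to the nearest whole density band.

Specimen A: correcting the raw count gives 714 − 3 + 11 = 722 true density bands.
Specimen A: 722 density bands at 2 per year is 722 / 2 = 361 years.
A: 1629.0 mm over 361 years gives 1629.0 / 361 ≈ 4.512 mm per year.
Specimen B: 254.9 mm / 4.512 mm per year = 56.49 years; at 2 density bands per year that is 56.49 × 2 ≈ 113 density bands.

113 density bands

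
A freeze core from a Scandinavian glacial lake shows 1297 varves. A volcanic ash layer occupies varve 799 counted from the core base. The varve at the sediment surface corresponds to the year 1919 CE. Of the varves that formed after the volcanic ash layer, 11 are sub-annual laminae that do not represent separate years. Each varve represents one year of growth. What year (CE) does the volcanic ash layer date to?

1432 CE

1297 − 799 = 498 varves lie beyond the volcanic ash layer toward the sediment surface.
498 − 11 false = 487 true varves after the volcanic ash layer.
1919 − 487 = 1432 CE.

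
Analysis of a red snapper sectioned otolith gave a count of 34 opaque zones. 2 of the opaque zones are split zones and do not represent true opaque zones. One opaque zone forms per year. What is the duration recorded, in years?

32 yr

After corrections the count is 34 − 2 = 32 opaque zones.
At one opaque zone per year, that is 32 years.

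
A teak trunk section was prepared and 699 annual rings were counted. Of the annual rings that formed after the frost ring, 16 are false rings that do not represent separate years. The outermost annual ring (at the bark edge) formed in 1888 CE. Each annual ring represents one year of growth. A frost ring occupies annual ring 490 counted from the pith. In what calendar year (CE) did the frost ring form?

699 − 490 = 209 annual rings lie beyond the frost ring toward the bark edge.
Removing the 16 false annual rings leaves 209 − 16 = 193 true annual rings beyond the frost ring.
Counting back 193 years from 1888 CE places the frost ring in 1888 − 193 = 1695 CE.

1695 CE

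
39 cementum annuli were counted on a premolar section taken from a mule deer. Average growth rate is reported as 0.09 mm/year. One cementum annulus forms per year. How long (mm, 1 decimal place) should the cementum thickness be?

3.5 mm

39 years of growth are recorded.
39 years at 0.09 mm/year gives 0.09 × 39 = 3.5 mm.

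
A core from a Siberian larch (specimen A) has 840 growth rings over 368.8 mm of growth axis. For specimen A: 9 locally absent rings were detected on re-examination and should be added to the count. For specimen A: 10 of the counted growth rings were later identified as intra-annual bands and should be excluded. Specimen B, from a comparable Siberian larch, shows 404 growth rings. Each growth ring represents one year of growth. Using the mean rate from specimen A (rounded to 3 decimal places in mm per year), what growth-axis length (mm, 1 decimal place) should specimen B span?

Specimen A: true growth ring count = 840 − 10 + 9 = 839.
A: Extension rate ≈ 368.8 / 839 = 0.440 mm per year.
B's length ≈ 0.440 × 404 = 177.8 mm.

177.8 mm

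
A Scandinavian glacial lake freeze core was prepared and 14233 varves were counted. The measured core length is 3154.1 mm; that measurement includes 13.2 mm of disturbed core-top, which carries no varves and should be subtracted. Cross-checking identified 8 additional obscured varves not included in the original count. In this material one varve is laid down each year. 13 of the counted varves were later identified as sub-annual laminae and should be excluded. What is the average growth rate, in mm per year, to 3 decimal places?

True varve count = 14233 − 13 + 8 = 14228.
Removing the 13.2 mm offcut leaves 3154.1 − 13.2 = 3140.9 mm.
Extension rate ≈ 3140.9 / 14228 = 0.221 mm per year.

0.221 mm per year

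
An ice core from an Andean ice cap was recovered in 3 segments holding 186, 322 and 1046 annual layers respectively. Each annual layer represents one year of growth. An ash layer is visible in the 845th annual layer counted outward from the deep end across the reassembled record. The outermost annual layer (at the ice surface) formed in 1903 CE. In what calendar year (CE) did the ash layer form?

Total annual layers = 186 + 322 + 1046 = 1554.
The ash layer sits at annual layer 845 from the deep end, so 1554 − 845 = 709 annual layers formed after it.
1903 − 709 = 1194 CE.

1194 CE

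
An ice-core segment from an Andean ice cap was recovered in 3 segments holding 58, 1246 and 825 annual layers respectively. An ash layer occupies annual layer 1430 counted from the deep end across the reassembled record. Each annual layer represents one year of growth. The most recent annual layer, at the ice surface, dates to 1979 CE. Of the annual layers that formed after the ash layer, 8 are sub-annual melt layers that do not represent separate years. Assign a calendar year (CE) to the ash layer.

1288 CE

Total annual layers = 58 + 1246 + 825 = 2129.
The ash layer sits at annual layer 1430 from the deep end, so 2129 − 1430 = 699 annual layers formed after it.
Excluding 8 false annual layers: 699 − 8 = 691.
1979 − 691 = 1288 CE.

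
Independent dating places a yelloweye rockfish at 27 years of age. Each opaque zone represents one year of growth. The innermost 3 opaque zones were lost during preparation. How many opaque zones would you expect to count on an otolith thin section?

24 opaque zones

One opaque zone per year gives 27 opaque zones over 27 years.
27 − 3 missed = 24 opaque zones expected in the prepared section.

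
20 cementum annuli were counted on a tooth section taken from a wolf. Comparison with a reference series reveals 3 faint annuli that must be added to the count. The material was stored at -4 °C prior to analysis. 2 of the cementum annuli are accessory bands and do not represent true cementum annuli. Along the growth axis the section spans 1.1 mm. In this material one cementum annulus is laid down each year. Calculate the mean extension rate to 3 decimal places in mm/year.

Adjusted count: 20 − 2 + 3 = 21 cementum annuli.
Extension rate ≈ 1.1 / 21 = 0.052 mm/year.

0.052 mm/year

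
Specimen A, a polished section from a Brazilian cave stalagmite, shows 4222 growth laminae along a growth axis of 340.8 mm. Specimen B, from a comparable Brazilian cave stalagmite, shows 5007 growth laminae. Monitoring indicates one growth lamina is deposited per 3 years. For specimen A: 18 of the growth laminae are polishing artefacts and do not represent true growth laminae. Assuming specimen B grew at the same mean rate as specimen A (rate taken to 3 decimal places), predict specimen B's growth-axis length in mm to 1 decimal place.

Specimen A: correcting the raw count gives 4222 − 18 = 4204 true growth laminae.
Specimen A: at 3 years per growth lamina, 4204 × 3 = 12612 years.
A: 340.8 mm over 12612 years gives 340.8 / 12612 ≈ 0.027 mm/year.
Specimen B: 5007 growth laminae at 3 years each span 5007 × 3 = 15021 years. For B, 0.027 mm/year × 15021 years = 405.6 mm.

405.6 mm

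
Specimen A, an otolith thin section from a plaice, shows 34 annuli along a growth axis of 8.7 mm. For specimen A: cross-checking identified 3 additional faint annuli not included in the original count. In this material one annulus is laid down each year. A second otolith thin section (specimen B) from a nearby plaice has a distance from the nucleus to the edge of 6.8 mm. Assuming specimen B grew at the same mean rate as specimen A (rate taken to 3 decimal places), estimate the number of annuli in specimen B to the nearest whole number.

Specimen A: correcting the raw count gives 34 + 3 = 37 true annuli.
A: Extension rate ≈ 8.7 / 37 = 0.235 mm per year.
For B, 6.8 / 0.235 = 28.94 years ≈ 29 annuli.

29 annuli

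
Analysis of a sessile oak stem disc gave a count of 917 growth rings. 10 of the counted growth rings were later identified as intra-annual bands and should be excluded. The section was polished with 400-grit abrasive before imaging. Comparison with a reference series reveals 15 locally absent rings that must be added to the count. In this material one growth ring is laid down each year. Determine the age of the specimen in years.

After corrections the count is 917 − 10 + 15 = 922 growth rings.
At one growth ring per year, that is 922 years.

922 years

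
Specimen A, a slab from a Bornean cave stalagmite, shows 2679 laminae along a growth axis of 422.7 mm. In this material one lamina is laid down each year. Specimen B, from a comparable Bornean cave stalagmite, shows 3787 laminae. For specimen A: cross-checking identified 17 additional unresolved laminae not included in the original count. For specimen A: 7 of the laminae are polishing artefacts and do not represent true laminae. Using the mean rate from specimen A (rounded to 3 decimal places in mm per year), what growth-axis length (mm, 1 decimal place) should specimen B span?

594.6 mm

Specimen A: after corrections the count is 2679 − 7 + 17 = 2689 laminae.
A: 422.7 mm over 2689 years gives 422.7 / 2689 ≈ 0.157 mm/year.
For B, 0.157 mm/year × 3787 years = 594.6 mm.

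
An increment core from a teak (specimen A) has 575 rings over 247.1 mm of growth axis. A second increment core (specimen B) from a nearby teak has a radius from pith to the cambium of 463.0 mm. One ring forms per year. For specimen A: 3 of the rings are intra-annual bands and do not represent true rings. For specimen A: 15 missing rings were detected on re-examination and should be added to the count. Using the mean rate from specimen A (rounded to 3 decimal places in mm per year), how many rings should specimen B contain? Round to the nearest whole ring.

Specimen A: after corrections the count is 575 − 3 + 15 = 587 rings.
A: Mean rate = 247.1 mm / 587 years ≈ 0.421 mm/yr.
Specimen B: 463.0 mm / 0.421 mm per year = 1099.76 years ≈ 1100 rings.

1100 rings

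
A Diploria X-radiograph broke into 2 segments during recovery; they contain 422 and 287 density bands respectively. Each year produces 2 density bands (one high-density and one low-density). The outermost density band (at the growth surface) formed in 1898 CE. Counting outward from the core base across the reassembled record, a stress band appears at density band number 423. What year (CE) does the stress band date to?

Total density bands = 422 + 287 = 709.
Between density band 423 and the growth surface there are 709 − 423 = 286 density bands.
Dividing by 2 density bands per year: 286 / 2 = 143 years.
The density band at the growth surface is 1898 CE, so the stress band dates to 1898 − 143 = 1755 CE.

1755 CE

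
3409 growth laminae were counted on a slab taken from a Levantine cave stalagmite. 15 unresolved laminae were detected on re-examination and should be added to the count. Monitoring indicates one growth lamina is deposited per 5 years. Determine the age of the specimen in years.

After corrections the count is 3409 + 15 = 3424 growth laminae.
3424 growth laminae at 5 years each span 3424 × 5 = 17120 years.

17120 years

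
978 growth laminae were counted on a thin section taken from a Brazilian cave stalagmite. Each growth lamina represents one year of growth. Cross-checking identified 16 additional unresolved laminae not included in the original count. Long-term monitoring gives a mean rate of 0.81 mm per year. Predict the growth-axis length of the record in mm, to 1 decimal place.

True growth lamina count = 978 + 16 = 994.
Length ≈ 0.81 × 994 = 805.1 mm.

805.1 mm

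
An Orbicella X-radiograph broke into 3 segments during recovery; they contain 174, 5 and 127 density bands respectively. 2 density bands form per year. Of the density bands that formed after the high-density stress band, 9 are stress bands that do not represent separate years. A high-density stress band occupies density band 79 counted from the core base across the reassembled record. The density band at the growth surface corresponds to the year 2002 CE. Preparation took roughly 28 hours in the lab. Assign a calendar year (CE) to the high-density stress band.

Total density bands = 174 + 5 + 127 = 306.
The high-density stress band sits at density band 79 from the core base, so 306 − 79 = 227 density bands formed after it.
Excluding 9 false density bands: 227 − 9 = 218.
Dividing by 2 density bands per year: 218 / 2 = 109 years.
The density band at the growth surface is 2002 CE, so the high-density stress band dates to 2002 − 109 = 1893 CE.

1893 CE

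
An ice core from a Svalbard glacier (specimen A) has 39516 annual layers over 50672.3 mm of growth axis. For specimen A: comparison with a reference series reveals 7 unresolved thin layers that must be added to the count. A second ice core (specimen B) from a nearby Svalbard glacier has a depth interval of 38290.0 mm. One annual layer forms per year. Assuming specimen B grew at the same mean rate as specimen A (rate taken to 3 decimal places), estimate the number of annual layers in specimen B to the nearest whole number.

Specimen A: correcting the raw count gives 39516 + 7 = 39523 true annual layers.
A: Extension rate ≈ 50672.3 / 39523 = 1.282 mm/year.
Specimen B: 38290.0 mm / 1.282 mm per year = 29867.39 years ≈ 29867 annual layers.

29867 annual layers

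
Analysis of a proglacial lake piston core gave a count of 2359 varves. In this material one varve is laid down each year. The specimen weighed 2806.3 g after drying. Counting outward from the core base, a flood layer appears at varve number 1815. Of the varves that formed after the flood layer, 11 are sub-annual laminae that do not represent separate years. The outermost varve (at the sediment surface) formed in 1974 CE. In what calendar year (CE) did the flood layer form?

Between varve 1815 and the sediment surface there are 2359 − 1815 = 544 varves.
Removing the 11 false varves leaves 544 − 11 = 533 true varves beyond the flood layer.
The varve at the sediment surface is 1974 CE, so the flood layer dates to 1974 − 533 = 1441 CE.

1441 CE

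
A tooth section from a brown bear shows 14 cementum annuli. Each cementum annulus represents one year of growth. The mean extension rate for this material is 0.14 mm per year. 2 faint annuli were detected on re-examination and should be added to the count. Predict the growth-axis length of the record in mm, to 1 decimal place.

After corrections the count is 14 + 2 = 16 cementum annuli.
16 years at 0.14 mm/year gives 0.14 × 16 = 2.2 mm.

2.2 mm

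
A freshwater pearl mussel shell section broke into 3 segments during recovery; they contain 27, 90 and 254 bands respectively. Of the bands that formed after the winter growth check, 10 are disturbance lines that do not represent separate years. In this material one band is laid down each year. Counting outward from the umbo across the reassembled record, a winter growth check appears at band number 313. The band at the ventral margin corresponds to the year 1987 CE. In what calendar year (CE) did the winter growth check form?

Total bands = 27 + 90 + 254 = 371.
The winter growth check sits at band 313 from the umbo, so 371 − 313 = 58 bands formed after it.
58 − 10 false = 48 true bands after the winter growth check.
Counting back 48 years from 1987 CE places the winter growth check in 1987 − 48 = 1939 CE.

1939 CE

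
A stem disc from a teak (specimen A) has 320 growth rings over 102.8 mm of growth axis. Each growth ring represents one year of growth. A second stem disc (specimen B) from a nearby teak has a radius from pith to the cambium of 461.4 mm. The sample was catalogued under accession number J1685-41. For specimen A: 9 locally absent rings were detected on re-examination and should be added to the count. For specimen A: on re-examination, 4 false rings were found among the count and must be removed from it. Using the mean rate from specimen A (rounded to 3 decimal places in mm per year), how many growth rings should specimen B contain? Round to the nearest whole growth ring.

1460 growth rings

Specimen A: true growth ring count = 320 − 4 + 9 = 325.
A: Extension rate ≈ 102.8 / 325 = 0.316 mm/year.
Specimen B: 461.4 mm / 0.316 mm per year = 1460.13 years ≈ 1460 growth rings.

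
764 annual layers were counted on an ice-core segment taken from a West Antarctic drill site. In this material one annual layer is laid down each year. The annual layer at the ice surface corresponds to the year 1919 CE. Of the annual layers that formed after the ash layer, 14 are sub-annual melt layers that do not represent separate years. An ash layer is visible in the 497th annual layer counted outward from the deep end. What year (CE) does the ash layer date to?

1666 CE

The ash layer sits at annual layer 497 from the deep end, so 764 − 497 = 267 annual layers formed after it.
Removing the 14 false annual layers leaves 267 − 14 = 253 true annual layers beyond the ash layer.
Counting back 253 years from 1919 CE places the ash layer in 1919 − 253 = 1666 CE.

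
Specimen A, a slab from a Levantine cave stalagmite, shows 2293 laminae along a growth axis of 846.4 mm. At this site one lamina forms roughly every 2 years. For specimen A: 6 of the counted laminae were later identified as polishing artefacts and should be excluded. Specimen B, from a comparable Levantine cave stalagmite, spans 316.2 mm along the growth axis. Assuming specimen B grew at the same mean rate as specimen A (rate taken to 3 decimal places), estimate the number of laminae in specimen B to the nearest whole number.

Specimen A: true lamina count = 2293 − 6 = 2287.
Specimen A: at 2 years per lamina, 2287 × 2 = 4574 years.
A: Extension rate ≈ 846.4 / 4574 = 0.185 mm per year.
For B, 316.2 / 0.185 = 1709.19 years; at 2 years per lamina that is 1709.19 / 2 ≈ 855 laminae.

855 laminae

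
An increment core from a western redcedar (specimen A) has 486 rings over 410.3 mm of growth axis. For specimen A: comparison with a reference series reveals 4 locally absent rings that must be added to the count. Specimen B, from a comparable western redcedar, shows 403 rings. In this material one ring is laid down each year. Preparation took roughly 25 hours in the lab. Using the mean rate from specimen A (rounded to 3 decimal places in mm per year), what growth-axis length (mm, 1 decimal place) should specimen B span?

337.3 mm

Specimen A: adjusted count: 486 + 4 = 490 rings.
A: Mean rate = 410.3 mm / 490 years ≈ 0.837 mm per year.
B's length ≈ 0.837 × 403 = 337.3 mm.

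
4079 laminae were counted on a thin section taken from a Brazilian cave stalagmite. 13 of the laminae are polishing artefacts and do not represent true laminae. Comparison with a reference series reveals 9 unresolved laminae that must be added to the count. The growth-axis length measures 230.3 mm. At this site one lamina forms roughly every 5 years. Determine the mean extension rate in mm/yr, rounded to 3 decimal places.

Adjusted count: 4079 − 13 + 9 = 4075 laminae.
4075 laminae at 5 years each span 4075 × 5 = 20375 years.
230.3 mm over 20375 years gives 230.3 / 20375 ≈ 0.011 mm/yr.

0.011 mm/yr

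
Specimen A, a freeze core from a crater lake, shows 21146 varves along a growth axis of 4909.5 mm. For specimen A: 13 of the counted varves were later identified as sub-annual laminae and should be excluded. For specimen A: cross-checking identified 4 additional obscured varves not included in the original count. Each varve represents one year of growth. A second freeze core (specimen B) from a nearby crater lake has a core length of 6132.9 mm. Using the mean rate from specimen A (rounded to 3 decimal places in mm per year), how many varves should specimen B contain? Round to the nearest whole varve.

26435 varves

Specimen A: correcting the raw count gives 21146 − 13 + 4 = 21137 true varves.
A: 4909.5 mm over 21137 years gives 4909.5 / 21137 ≈ 0.232 mm/year.
Specimen B: 6132.9 mm / 0.232 mm per year = 26434.91 years ≈ 26435 varves.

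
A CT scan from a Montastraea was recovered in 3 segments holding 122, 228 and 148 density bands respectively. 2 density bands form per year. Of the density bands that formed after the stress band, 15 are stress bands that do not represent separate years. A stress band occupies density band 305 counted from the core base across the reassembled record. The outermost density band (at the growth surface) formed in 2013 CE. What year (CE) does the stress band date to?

Total density bands = 122 + 228 + 148 = 498.
498 − 305 = 193 density bands lie beyond the stress band toward the growth surface.
Removing the 15 false density bands leaves 193 − 15 = 178 true density bands beyond the stress band.
Dividing by 2 density bands per year: 178 / 2 = 89 years.
2013 − 89 = 1924 CE.

1924 CE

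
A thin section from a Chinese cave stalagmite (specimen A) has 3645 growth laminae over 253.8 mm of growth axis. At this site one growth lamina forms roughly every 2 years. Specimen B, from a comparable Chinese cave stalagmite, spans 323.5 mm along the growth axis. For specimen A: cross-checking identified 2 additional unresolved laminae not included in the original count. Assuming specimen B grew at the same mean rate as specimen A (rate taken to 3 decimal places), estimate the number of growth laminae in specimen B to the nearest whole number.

Specimen A: after corrections the count is 3645 + 2 = 3647 growth laminae.
Specimen A: at 2 years per growth lamina, 3647 × 2 = 7294 years.
A: Extension rate ≈ 253.8 / 7294 = 0.035 mm per year.
B spans 323.5 / 0.035 = 9242.86 years; at 2 years per growth lamina that is 9242.86 / 2 ≈ 4621 growth laminae.

4621 growth laminae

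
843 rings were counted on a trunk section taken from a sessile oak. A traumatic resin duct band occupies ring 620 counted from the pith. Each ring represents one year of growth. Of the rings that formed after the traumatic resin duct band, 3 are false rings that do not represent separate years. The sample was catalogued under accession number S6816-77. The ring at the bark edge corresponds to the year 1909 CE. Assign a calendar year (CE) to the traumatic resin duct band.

843 − 620 = 223 rings lie beyond the traumatic resin duct band toward the bark edge.
Removing the 3 false rings leaves 223 − 3 = 220 true rings beyond the traumatic resin duct band.
The ring at the bark edge is 1909 CE, so the traumatic resin duct band dates to 1909 − 220 = 1689 CE.

1689 CE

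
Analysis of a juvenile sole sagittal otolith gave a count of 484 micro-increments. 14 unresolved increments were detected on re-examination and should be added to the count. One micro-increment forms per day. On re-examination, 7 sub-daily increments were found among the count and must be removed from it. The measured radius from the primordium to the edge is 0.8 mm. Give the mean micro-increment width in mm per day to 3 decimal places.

0.002 mm per day

Adjusted count: 484 − 7 + 14 = 491 micro-increments.
Extension rate ≈ 0.8 / 491 = 0.002 mm per day.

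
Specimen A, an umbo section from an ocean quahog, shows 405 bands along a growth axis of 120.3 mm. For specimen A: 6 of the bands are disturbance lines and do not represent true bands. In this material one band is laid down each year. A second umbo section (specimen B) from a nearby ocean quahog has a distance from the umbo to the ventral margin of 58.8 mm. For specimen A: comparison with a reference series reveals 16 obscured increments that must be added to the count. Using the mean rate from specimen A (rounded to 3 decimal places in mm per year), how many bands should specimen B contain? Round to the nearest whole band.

Specimen A: correcting the raw count gives 405 − 6 + 16 = 415 true bands.
A: 120.3 mm over 415 years gives 120.3 / 415 ≈ 0.290 mm per year.
For B, 58.8 / 0.290 = 202.76 years ≈ 203 bands.

203 bands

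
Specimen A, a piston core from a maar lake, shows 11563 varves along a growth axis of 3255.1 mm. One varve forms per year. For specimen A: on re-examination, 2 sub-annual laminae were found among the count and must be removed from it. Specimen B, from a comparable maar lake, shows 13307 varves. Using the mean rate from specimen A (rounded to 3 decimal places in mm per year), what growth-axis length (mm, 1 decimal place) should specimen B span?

3752.6 mm

Specimen A: after corrections the count is 11563 − 2 = 11561 varves.
A: Mean rate = 3255.1 mm / 11561 years ≈ 0.282 mm/year.
B's length ≈ 0.282 × 13307 = 3752.6 mm.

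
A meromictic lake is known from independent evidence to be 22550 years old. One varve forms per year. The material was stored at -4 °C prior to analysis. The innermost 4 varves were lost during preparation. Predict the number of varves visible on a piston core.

22546 varves

One varve per year gives 22550 varves over 22550 years.
Subtracting the 4 varves not captured gives 22550 − 4 = 22546 varves in the record.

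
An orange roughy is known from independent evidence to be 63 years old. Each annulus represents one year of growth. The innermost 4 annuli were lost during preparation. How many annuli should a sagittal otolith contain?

59 annuli

Expected annuli over 63 years: 63.
63 − 4 missed = 59 annuli expected in the prepared section.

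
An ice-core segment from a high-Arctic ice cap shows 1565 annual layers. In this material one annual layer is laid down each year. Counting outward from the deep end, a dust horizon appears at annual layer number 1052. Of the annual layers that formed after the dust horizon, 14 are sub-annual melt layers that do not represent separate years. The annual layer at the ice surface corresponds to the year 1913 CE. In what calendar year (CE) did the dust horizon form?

The dust horizon sits at annual layer 1052 from the deep end, so 1565 − 1052 = 513 annual layers formed after it.
Excluding 14 false annual layers: 513 − 14 = 499.
The annual layer at the ice surface is 1913 CE, so the dust horizon dates to 1913 − 499 = 1414 CE.

1414 CE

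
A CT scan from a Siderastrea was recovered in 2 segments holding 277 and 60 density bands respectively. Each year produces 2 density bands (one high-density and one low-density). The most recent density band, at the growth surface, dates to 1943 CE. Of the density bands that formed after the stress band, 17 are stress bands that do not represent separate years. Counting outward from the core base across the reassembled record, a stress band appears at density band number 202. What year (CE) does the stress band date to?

Total density bands = 277 + 60 = 337.
337 − 202 = 135 density bands lie beyond the stress band toward the growth surface.
135 − 17 false = 118 true density bands after the stress band.
With 2 density bands per year, 118 / 2 = 59 years.
The density band at the growth surface is 1943 CE, so the stress band dates to 1943 − 59 = 1884 CE.

1884 CE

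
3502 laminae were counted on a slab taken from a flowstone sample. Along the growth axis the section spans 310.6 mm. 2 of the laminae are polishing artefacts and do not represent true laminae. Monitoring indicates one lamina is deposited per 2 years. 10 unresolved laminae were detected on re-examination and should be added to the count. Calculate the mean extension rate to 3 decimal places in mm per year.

True lamina count = 3502 − 2 + 10 = 3510.
Multiplying by 2 years per lamina: 3510 × 2 = 7020 years.
Extension rate ≈ 310.6 / 7020 = 0.044 mm per year.

0.044 mm per year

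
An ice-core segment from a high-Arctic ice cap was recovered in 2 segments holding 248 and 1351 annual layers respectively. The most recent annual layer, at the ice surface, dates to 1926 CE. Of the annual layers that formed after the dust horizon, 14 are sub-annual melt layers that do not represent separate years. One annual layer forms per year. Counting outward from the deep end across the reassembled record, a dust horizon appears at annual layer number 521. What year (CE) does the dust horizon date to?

862 CE

Total annual layers = 248 + 1351 = 1599.
The dust horizon sits at annual layer 521 from the deep end, so 1599 − 521 = 1078 annual layers formed after it.
1078 − 14 false = 1064 true annual layers after the dust horizon.
1926 − 1064 = 862 CE.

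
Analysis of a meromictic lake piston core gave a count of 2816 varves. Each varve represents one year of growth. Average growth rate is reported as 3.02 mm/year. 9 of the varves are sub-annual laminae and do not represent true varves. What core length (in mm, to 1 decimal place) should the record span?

Adjusted count: 2816 − 9 = 2807 varves.
2807 years at 3.02 mm/year gives 3.02 × 2807 = 8477.1 mm.

8477.1 mm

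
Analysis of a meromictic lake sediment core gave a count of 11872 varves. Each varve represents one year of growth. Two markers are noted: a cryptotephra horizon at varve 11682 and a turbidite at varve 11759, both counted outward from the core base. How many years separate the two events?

11759 − 11682 = 77 varves lie between the two events.
That is 77 years at one varve per year.

77 years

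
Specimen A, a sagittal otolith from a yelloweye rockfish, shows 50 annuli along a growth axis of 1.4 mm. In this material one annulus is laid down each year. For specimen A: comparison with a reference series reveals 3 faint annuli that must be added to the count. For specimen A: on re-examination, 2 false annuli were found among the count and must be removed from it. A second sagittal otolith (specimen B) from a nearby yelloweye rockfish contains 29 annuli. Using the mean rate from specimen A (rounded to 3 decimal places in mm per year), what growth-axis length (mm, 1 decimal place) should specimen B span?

0.8 mm

Specimen A: true annulus count = 50 − 2 + 3 = 51.
A: Extension rate ≈ 1.4 / 51 = 0.027 mm per year.
Length of B = 0.027 × 29 = 0.8 mm.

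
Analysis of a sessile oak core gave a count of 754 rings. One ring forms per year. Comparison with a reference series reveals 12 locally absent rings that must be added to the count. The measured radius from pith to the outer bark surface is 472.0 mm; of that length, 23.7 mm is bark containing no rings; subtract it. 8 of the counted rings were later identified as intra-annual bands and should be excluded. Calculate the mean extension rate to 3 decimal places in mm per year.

0.591 mm per year

After corrections the count is 754 − 8 + 12 = 758 rings.
The growth record spans 472.0 − 23.7 = 448.3 mm.
448.3 mm over 758 years gives 448.3 / 758 ≈ 0.591 mm per year.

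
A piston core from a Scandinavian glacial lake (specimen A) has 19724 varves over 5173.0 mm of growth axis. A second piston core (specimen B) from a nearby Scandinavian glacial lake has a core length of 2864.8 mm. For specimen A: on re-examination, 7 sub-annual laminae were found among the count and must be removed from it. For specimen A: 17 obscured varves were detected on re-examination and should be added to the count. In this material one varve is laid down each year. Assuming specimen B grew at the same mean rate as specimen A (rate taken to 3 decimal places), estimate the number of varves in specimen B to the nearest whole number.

Specimen A: after corrections the count is 19724 − 7 + 17 = 19734 varves.
A: 5173.0 mm over 19734 years gives 5173.0 / 19734 ≈ 0.262 mm/yr.
B spans 2864.8 / 0.262 = 10934.35 years ≈ 10934 varves.

10934 varves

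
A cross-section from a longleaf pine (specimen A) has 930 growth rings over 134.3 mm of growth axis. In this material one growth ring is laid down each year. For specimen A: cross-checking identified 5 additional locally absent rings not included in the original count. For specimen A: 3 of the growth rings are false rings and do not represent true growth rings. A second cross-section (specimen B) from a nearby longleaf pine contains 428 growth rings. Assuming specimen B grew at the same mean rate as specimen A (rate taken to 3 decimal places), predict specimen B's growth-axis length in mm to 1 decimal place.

Specimen A: after corrections the count is 930 − 3 + 5 = 932 growth rings.
A: Mean rate = 134.3 mm / 932 years ≈ 0.144 mm/year.
For B, 0.144 mm/year × 428 years = 61.6 mm.

61.6 mm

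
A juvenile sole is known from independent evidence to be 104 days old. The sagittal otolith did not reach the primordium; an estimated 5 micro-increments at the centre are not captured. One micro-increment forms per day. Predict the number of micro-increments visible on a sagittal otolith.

One micro-increment per day gives 104 micro-increments over 104 days.
Subtracting the 5 micro-increments not captured gives 104 − 5 = 99 micro-increments in the record.

99 micro-increments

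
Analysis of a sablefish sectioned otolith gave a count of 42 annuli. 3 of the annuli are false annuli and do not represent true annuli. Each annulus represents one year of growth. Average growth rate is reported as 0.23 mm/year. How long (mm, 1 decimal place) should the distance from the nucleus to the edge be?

9.0 mm

Correcting the raw count gives 42 − 3 = 39 true annuli.
39 years at 0.23 mm/year gives 0.23 × 39 = 9.0 mm.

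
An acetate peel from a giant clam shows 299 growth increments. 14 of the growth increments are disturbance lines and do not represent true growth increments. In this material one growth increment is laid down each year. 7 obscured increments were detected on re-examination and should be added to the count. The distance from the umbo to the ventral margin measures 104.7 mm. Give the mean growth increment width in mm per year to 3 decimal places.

0.359 mm per year

After corrections the count is 299 − 14 + 7 = 292 growth increments.
Mean rate = 104.7 mm / 292 years ≈ 0.359 mm per year.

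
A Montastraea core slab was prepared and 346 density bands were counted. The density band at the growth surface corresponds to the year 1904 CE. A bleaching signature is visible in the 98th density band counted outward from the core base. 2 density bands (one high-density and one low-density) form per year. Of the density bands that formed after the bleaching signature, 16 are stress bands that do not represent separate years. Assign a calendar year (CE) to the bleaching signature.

1788 CE

346 − 98 = 248 density bands lie beyond the bleaching signature toward the growth surface.
Removing the 16 false density bands leaves 248 − 16 = 232 true density bands beyond the bleaching signature.
232 density bands at 2 per year is 232 / 2 = 116 years.
1904 − 116 = 1788 CE.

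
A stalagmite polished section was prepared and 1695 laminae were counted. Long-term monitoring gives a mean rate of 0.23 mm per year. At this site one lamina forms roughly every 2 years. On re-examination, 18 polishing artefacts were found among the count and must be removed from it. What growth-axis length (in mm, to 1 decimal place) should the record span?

Adjusted count: 1695 − 18 = 1677 laminae.
At 2 years per lamina, 1677 × 2 = 3354 years.
3354 years at 0.23 mm/year gives 0.23 × 3354 = 771.4 mm.

771.4 mm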